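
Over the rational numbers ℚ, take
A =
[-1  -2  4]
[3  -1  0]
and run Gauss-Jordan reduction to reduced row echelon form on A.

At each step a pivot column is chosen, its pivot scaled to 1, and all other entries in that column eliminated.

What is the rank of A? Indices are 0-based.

[1] R0 /= -1  ⇒  (1, 2, -4)
     R1 -= 3·R0  ⇒  (0, -7, 12)
[2] R1 /= -7  ⇒  (0, 1, -12/7)
     R0 -= 2·R1  ⇒  (1, 0, -4/7)

rank = 2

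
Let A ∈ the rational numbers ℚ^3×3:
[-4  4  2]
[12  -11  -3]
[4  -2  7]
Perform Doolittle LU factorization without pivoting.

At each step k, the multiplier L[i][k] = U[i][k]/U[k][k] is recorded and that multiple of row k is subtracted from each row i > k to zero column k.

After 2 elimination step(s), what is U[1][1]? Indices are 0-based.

U[1][1] = 1

k=0: U[0][0]=-4
  eliminate (1,0): mult=-3, new row 1: (0, 1, 3); set L[1][0]=-3
  eliminate (2,0): mult=-1, new row 2: (0, 2, 9); set L[2][0]=-1
k=1: U[1][1]=1
  eliminate (2,1): mult=2, new row 2: (0, 0, 3); set L[2][1]=2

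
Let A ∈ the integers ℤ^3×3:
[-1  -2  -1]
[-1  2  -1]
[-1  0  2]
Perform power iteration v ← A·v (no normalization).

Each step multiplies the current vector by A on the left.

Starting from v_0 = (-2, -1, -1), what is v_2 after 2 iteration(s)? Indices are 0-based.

v_2 = (-7, -3, -5)

v_0 = (-2, -1, -1).
v_1 = A·v_0 = (5, 1, 0).
v_2 = A·v_1 = (-7, -3, -5).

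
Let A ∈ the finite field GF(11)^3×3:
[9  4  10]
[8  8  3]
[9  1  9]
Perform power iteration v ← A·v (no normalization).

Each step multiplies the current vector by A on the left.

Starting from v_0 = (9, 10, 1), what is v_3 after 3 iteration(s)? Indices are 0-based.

v_3 = (1, 1, 2)

v_0 = (9, 10, 1).
v_1 = A·v_0 = (10, 1, 1).
v_2 = A·v_1 = (5, 3, 1).
v_3 = A·v_2 = (1, 1, 2).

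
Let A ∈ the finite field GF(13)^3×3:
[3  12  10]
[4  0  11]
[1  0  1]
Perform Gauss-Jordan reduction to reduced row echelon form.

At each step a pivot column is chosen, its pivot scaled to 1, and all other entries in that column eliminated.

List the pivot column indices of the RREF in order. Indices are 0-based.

pivot columns: 0, 1, 2

step 1: normalize row 0 (÷3) = (1, 4, 12)
  row 1: subtract 4×row0 = (0, 10, 2)
  row 2: subtract 1×row0 = (0, 9, 2)
step 2: normalize row 1 (÷10) = (0, 1, 8)
  row 0: subtract 4×row1 = (1, 0, 6)
  row 2: subtract 9×row1 = (0, 0, 8)
step 3: normalize row 2 (÷8) = (0, 0, 1)
  row 0: subtract 6×row2 = (1, 0, 0)
  row 1: subtract 8×row2 = (0, 1, 0)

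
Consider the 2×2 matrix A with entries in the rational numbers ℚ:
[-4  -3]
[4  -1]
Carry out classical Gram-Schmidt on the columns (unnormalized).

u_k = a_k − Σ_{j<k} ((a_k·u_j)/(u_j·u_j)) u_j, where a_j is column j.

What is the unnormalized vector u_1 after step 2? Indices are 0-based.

Step 1: u_0 = a_0 = (-4, 4).
Step 2: u_1 = a_1 − (1/4)·u_0 = (-2, -2).

u_1 = (-2, -2)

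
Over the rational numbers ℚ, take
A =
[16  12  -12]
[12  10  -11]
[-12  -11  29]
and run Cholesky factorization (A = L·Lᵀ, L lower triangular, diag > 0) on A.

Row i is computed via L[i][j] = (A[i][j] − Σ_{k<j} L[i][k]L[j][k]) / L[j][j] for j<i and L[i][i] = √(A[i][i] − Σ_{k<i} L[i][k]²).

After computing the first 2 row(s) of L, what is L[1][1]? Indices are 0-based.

Step 1: L[0][0] = √(16) = 4.
  L[1][0] = (12) / L[0][0] = 3.
Step 2: L[1][1] = √(1) = 1.

L[1][1] = 1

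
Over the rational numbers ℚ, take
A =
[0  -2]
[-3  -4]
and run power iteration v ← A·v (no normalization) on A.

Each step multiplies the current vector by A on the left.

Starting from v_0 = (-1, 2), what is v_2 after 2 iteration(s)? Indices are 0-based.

v_0 = (-1, 2).
v_1 = A·v_0 = (-4, -5).
v_2 = A·v_1 = (10, 32).

v_2 = (10, 32)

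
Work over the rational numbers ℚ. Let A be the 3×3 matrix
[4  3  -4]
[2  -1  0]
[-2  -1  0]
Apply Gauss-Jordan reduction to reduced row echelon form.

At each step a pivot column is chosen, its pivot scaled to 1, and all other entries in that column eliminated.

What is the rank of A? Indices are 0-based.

rank = 3

[1] R0 /= 4  ⇒  (1, 3/4, -1)
     R1 -= 2·R0  ⇒  (0, -5/2, 2)
     R2 -= -2·R0  ⇒  (0, 1/2, -2)
[2] R1 /= -5/2  ⇒  (0, 1, -4/5)
     R0 -= 3/4·R1  ⇒  (1, 0, -2/5)
     R2 -= 1/2·R1  ⇒  (0, 0, -8/5)
[3] R2 /= -8/5  ⇒  (0, 0, 1)
     R0 -= -2/5·R2  ⇒  (1, 0, 0)
     R1 -= -4/5·R2  ⇒  (0, 1, 0)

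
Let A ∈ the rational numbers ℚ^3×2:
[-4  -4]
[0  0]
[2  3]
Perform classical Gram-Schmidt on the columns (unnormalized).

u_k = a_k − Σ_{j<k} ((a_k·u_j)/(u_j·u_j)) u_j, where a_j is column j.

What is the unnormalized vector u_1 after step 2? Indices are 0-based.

Step 1: u_0 = a_0 = (-4, 0, 2).
Step 2: u_1 = a_1 − (11/10)·u_0 = (2/5, 0, 4/5).

u_1 = (2/5, 0, 4/5)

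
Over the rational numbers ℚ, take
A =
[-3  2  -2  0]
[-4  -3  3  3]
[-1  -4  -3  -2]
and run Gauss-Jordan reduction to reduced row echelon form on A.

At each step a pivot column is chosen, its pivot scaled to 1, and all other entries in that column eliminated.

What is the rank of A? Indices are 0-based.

[1] R0 /= -3  ⇒  (1, -2/3, 2/3, 0)
     R1 -= -4·R0  ⇒  (0, -17/3, 17/3, 3)
     R2 -= -1·R0  ⇒  (0, -14/3, -7/3, -2)
[2] R1 /= -17/3  ⇒  (0, 1, -1, -9/17)
     R0 -= -2/3·R1  ⇒  (1, 0, 0, -6/17)
     R2 -= -14/3·R1  ⇒  (0, 0, -7, -76/17)
[3] R2 /= -7  ⇒  (0, 0, 1, 76/119)
     R1 -= -1·R2  ⇒  (0, 1, 0, 13/119)

rank = 3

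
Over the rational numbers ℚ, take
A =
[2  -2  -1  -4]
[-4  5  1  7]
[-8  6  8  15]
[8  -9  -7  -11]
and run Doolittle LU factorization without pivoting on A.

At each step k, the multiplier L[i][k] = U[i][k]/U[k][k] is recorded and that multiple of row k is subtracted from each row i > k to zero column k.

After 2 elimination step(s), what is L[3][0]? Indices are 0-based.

L[3][0] = 4

k=0: U[0][0]=2
  eliminate (1,0): mult=-2, new row 1: (0, 1, -1, -1); set L[1][0]=-2
  eliminate (2,0): mult=-4, new row 2: (0, -2, 4, -1); set L[2][0]=-4
  eliminate (3,0): mult=4, new row 3: (0, -1, -3, 5); set L[3][0]=4
k=1: U[1][1]=1
  eliminate (2,1): mult=-2, new row 2: (0, 0, 2, -3); set L[2][1]=-2
  eliminate (3,1): mult=-1, new row 3: (0, 0, -4, 4); set L[3][1]=-1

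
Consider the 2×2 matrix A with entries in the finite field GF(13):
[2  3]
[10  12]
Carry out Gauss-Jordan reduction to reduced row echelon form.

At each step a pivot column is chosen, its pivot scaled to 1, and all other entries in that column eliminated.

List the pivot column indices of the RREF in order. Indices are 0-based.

pivot columns: 0, 1

pivot(0,0)=2: scale R0 → (1, 8)
  clear (1,0): R1 −= (10)R0 → (0, 10)
pivot(1,1)=10: scale R1 → (0, 1)
  clear (0,1): R0 −= (8)R1 → (1, 0)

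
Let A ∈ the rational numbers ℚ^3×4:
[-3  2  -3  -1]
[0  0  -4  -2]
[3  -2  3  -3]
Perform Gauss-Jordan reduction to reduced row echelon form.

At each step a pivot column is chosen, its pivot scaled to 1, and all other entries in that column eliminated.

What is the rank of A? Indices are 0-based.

[1] R0 /= -3  ⇒  (1, -2/3, 1, 1/3)
     R2 -= 3·R0  ⇒  (0, 0, 0, -4)
column 1 empty below row 1
[2] R1 /= -4  ⇒  (0, 0, 1, 1/2)
     R0 -= 1·R1  ⇒  (1, -2/3, 0, -1/6)
[3] R2 /= -4  ⇒  (0, 0, 0, 1)
     R0 -= -1/6·R2  ⇒  (1, -2/3, 0, 0)
     R1 -= 1/2·R2  ⇒  (0, 0, 1, 0)

rank = 3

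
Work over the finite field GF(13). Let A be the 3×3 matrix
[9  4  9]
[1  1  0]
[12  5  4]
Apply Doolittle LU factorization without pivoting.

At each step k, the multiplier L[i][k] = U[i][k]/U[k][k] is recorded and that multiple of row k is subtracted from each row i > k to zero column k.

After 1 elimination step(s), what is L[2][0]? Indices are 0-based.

L[2][0] = 10

Step 1: pivot at (0,0) is 9.
  row1 ← row1 − (3)·row0  ⇒  L[1][0]=3, U row1=(0, 2, 12)
  row2 ← row2 − (10)·row0  ⇒  L[2][0]=10, U row2=(0, 4, 5)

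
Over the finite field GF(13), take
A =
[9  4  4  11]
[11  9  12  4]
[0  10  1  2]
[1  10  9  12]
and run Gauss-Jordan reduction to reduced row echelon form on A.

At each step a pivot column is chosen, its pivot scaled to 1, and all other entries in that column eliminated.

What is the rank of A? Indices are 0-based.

rank = 4

[1] R0 /= 9  ⇒  (1, 12, 12, 7)
     R1 -= 11·R0  ⇒  (0, 7, 10, 5)
     R3 -= 1·R0  ⇒  (0, 11, 10, 5)
[2] R1 /= 7  ⇒  (0, 1, 7, 10)
     R0 -= 12·R1  ⇒  (1, 0, 6, 4)
     R2 -= 10·R1  ⇒  (0, 0, 9, 6)
     R3 -= 11·R1  ⇒  (0, 0, 11, 12)
[3] R2 /= 9  ⇒  (0, 0, 1, 5)
     R0 -= 6·R2  ⇒  (1, 0, 0, 0)
     R1 -= 7·R2  ⇒  (0, 1, 0, 1)
     R3 -= 11·R2  ⇒  (0, 0, 0, 9)
[4] R3 /= 9  ⇒  (0, 0, 0, 1)
     R1 -= 1·R3  ⇒  (0, 1, 0, 0)
     R2 -= 5·R3  ⇒  (0, 0, 1, 0)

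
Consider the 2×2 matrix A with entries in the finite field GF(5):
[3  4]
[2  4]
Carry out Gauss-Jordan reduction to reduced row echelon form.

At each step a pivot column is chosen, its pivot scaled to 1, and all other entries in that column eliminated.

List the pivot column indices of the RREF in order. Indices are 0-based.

pivot(0,0)=3: scale R0 → (1, 3)
  clear (1,0): R1 −= (2)R0 → (0, 3)
pivot(1,1)=3: scale R1 → (0, 1)
  clear (0,1): R0 −= (3)R1 → (1, 0)

pivot columns: 0, 1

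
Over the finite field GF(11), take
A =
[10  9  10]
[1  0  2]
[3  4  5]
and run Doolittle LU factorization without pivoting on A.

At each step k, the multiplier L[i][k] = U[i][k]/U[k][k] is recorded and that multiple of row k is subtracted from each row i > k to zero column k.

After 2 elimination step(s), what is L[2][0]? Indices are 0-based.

k=0: U[0][0]=10
  eliminate (1,0): mult=10, new row 1: (0, 9, 1); set L[1][0]=10
  eliminate (2,0): mult=8, new row 2: (0, 9, 2); set L[2][0]=8
k=1: U[1][1]=9
  eliminate (2,1): mult=1, new row 2: (0, 0, 1); set L[2][1]=1

L[2][0] = 8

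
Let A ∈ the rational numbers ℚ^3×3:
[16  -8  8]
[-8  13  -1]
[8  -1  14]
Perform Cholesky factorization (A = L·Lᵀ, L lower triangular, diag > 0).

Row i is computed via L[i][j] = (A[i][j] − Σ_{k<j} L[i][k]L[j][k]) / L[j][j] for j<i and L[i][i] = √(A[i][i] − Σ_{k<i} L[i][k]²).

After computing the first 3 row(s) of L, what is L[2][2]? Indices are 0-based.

Step 1: L[0][0] = √(16) = 4.
  L[1][0] = (-8) / L[0][0] = -2.
Step 2: L[1][1] = √(9) = 3.
  L[2][0] = (8) / L[0][0] = 2.
  L[2][1] = (3) / L[1][1] = 1.
Step 3: L[2][2] = √(9) = 3.

L[2][2] = 3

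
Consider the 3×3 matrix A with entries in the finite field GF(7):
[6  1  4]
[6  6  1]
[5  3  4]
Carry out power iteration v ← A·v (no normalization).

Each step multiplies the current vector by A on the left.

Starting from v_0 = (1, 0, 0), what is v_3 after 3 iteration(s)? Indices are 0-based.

v_0 = (1, 0, 0).
v_1 = A·v_0 = (6, 6, 5).
v_2 = A·v_1 = (6, 0, 5).
v_3 = A·v_2 = (0, 6, 1).

v_3 = (0, 6, 1)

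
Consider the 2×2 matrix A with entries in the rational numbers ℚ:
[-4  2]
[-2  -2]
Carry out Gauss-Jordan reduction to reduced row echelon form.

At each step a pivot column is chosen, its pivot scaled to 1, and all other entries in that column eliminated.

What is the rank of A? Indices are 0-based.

rank = 2

[1] R0 /= -4  ⇒  (1, -1/2)
     R1 -= -2·R0  ⇒  (0, -3)
[2] R1 /= -3  ⇒  (0, 1)
     R0 -= -1/2·R1  ⇒  (1, 0)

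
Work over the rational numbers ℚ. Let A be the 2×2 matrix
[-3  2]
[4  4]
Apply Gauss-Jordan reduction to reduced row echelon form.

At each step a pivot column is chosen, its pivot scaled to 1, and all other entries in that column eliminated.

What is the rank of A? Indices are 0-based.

rank = 2

step 1: normalize row 0 (÷-3) = (1, -2/3)
  row 1: subtract 4×row0 = (0, 20/3)
step 2: normalize row 1 (÷20/3) = (0, 1)
  row 0: subtract -2/3×row1 = (1, 0)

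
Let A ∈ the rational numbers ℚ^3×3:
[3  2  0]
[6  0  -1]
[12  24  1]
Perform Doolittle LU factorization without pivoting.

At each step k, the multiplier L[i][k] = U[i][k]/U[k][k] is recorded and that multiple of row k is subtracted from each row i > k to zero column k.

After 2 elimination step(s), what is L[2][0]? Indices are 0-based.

k=0: U[0][0]=3
  eliminate (1,0): mult=2, new row 1: (0, -4, -1); set L[1][0]=2
  eliminate (2,0): mult=4, new row 2: (0, 16, 1); set L[2][0]=4
k=1: U[1][1]=-4
  eliminate (2,1): mult=-4, new row 2: (0, 0, -3); set L[2][1]=-4

L[2][0] = 4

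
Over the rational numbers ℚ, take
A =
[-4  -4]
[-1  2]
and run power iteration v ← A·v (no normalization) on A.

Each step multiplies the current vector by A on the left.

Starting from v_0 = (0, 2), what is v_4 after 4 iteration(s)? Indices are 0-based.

v_0 = (0, 2).
v_1 = A·v_0 = (-8, 4).
v_2 = A·v_1 = (16, 16).
v_3 = A·v_2 = (-128, 16).
v_4 = A·v_3 = (448, 160).

v_4 = (448, 160)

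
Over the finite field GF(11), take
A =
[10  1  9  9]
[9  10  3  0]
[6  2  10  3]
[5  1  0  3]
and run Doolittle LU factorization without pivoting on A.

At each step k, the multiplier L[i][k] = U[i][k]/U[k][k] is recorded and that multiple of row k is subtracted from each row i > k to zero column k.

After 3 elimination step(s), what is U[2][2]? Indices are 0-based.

Step 1: pivot at (0,0) is 10.
  row1 ← row1 − (2)·row0  ⇒  L[1][0]=2, U row1=(0, 8, 7, 4)
  row2 ← row2 − (5)·row0  ⇒  L[2][0]=5, U row2=(0, 8, 9, 2)
  row3 ← row3 − (6)·row0  ⇒  L[3][0]=6, U row3=(0, 6, 1, 4)
Step 2: pivot at (1,1) is 8.
  row2 ← row2 − (1)·row1  ⇒  L[2][1]=1, U row2=(0, 0, 2, 9)
  row3 ← row3 − (9)·row1  ⇒  L[3][1]=9, U row3=(0, 0, 4, 1)
Step 3: pivot at (2,2) is 2.
  row3 ← row3 − (2)·row2  ⇒  L[3][2]=2, U row3=(0, 0, 0, 5)

U[2][2] = 2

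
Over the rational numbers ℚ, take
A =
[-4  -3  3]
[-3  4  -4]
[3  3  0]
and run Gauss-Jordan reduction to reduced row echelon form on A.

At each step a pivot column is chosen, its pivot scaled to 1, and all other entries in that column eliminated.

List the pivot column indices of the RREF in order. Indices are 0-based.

step 1: normalize row 0 (÷-4) = (1, 3/4, -3/4)
  row 1: subtract -3×row0 = (0, 25/4, -25/4)
  row 2: subtract 3×row0 = (0, 3/4, 9/4)
step 2: normalize row 1 (÷25/4) = (0, 1, -1)
  row 0: subtract 3/4×row1 = (1, 0, 0)
  row 2: subtract 3/4×row1 = (0, 0, 3)
step 3: normalize row 2 (÷3) = (0, 0, 1)
  row 1: subtract -1×row2 = (0, 1, 0)

pivot columns: 0, 1, 2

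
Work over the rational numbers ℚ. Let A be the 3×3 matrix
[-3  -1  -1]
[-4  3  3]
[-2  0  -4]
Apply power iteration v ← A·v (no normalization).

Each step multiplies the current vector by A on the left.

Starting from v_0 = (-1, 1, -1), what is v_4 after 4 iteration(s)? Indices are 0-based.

v_4 = (-405, 318, -770)

v_0 = (-1, 1, -1).
v_1 = A·v_0 = (3, 4, 6).
v_2 = A·v_1 = (-19, 18, -30).
v_3 = A·v_2 = (69, 40, 158).
v_4 = A·v_3 = (-405, 318, -770).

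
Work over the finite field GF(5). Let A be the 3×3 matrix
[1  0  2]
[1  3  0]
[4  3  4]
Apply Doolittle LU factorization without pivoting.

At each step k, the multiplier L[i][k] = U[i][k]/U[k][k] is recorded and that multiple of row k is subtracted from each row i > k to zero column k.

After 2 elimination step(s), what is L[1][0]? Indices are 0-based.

Step 1: pivot at (0,0) is 1.
  row1 ← row1 − (1)·row0  ⇒  L[1][0]=1, U row1=(0, 3, 3)
  row2 ← row2 − (4)·row0  ⇒  L[2][0]=4, U row2=(0, 3, 1)
Step 2: pivot at (1,1) is 3.
  row2 ← row2 − (1)·row1  ⇒  L[2][1]=1, U row2=(0, 0, 3)

L[1][0] = 1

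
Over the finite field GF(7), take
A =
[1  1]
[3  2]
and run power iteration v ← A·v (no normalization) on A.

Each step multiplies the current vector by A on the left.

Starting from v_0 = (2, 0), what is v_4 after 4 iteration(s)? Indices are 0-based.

v_0 = (2, 0).
v_1 = A·v_0 = (2, 6).
v_2 = A·v_1 = (1, 4).
v_3 = A·v_2 = (5, 4).
v_4 = A·v_3 = (2, 2).

v_4 = (2, 2)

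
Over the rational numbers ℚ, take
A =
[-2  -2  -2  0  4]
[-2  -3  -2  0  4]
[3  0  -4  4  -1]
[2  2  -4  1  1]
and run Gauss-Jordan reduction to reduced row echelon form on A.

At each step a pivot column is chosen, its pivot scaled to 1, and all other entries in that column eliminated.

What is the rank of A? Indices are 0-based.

rank = 4

step 1: normalize row 0 (÷-2) = (1, 1, 1, 0, -2)
  row 1: subtract -2×row0 = (0, -1, 0, 0, 0)
  row 2: subtract 3×row0 = (0, -3, -7, 4, 5)
  row 3: subtract 2×row0 = (0, 0, -6, 1, 5)
step 2: normalize row 1 (÷-1) = (0, 1, 0, 0, 0)
  row 0: subtract 1×row1 = (1, 0, 1, 0, -2)
  row 2: subtract -3×row1 = (0, 0, -7, 4, 5)
step 3: normalize row 2 (÷-7) = (0, 0, 1, -4/7, -5/7)
  row 0: subtract 1×row2 = (1, 0, 0, 4/7, -9/7)
  row 3: subtract -6×row2 = (0, 0, 0, -17/7, 5/7)
step 4: normalize row 3 (÷-17/7) = (0, 0, 0, 1, -5/17)
  row 0: subtract 4/7×row3 = (1, 0, 0, 0, -19/17)
  row 2: subtract -4/7×row3 = (0, 0, 1, 0, -15/17)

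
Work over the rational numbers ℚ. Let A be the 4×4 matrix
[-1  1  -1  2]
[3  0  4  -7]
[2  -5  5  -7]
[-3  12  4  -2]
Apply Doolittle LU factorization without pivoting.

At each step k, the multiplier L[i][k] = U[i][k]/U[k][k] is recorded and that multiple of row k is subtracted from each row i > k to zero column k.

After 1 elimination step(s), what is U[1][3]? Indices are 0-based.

U[1][3] = -1

Step 1: pivot at (0,0) is -1.
  row1 ← row1 − (-3)·row0  ⇒  L[1][0]=-3, U row1=(0, 3, 1, -1)
  row2 ← row2 − (-2)·row0  ⇒  L[2][0]=-2, U row2=(0, -3, 3, -3)
  row3 ← row3 − (3)·row0  ⇒  L[3][0]=3, U row3=(0, 9, 7, -8)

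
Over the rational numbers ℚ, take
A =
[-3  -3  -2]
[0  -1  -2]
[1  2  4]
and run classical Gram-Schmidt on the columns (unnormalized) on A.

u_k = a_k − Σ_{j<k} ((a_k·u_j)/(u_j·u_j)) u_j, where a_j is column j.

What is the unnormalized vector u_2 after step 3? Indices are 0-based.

Step 1: u_0 = a_0 = (-3, 0, 1).
Step 2: u_1 = a_1 − (11/10)·u_0 = (3/10, -1, 9/10).
Step 3: u_2 = a_2 − (1)·u_0 − (50/19)·u_1 = (4/19, 12/19, 12/19).

u_2 = (4/19, 12/19, 12/19)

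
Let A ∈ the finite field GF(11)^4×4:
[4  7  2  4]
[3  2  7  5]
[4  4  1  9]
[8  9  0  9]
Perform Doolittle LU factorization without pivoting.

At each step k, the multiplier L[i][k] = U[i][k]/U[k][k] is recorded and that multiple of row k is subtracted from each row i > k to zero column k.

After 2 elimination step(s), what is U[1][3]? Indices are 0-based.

U[1][3] = 2

k=0: U[0][0]=4
  eliminate (1,0): mult=9, new row 1: (0, 5, 0, 2); set L[1][0]=9
  eliminate (2,0): mult=1, new row 2: (0, 8, 10, 5); set L[2][0]=1
  eliminate (3,0): mult=2, new row 3: (0, 6, 7, 1); set L[3][0]=2
k=1: U[1][1]=5
  eliminate (2,1): mult=6, new row 2: (0, 0, 10, 4); set L[2][1]=6
  eliminate (3,1): mult=10, new row 3: (0, 0, 7, 3); set L[3][1]=10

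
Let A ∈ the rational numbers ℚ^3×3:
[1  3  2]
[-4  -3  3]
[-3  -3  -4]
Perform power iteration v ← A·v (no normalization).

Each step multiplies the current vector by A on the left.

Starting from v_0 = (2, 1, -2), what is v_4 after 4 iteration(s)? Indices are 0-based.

v_0 = (2, 1, -2).
v_1 = A·v_0 = (1, -17, -1).
v_2 = A·v_1 = (-52, 44, 52).
v_3 = A·v_2 = (184, 232, -184).
v_4 = A·v_3 = (512, -1984, -512).

v_4 = (512, -1984, -512)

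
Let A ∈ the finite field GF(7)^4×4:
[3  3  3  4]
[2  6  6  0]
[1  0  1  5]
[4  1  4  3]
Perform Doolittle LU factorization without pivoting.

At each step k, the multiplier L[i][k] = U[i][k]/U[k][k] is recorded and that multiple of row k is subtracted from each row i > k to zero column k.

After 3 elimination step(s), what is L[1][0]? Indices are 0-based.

Step 1: pivot at (0,0) is 3.
  row1 ← row1 − (3)·row0  ⇒  L[1][0]=3, U row1=(0, 4, 4, 2)
  row2 ← row2 − (5)·row0  ⇒  L[2][0]=5, U row2=(0, 6, 0, 6)
  row3 ← row3 − (6)·row0  ⇒  L[3][0]=6, U row3=(0, 4, 0, 0)
Step 2: pivot at (1,1) is 4.
  row2 ← row2 − (5)·row1  ⇒  L[2][1]=5, U row2=(0, 0, 1, 3)
  row3 ← row3 − (1)·row1  ⇒  L[3][1]=1, U row3=(0, 0, 3, 5)
Step 3: pivot at (2,2) is 1.
  row3 ← row3 − (3)·row2  ⇒  L[3][2]=3, U row3=(0, 0, 0, 3)

L[1][0] = 3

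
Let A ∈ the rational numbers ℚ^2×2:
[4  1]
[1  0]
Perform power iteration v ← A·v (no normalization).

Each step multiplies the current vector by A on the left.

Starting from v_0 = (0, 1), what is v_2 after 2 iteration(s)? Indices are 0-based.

v_2 = (4, 1)

v_0 = (0, 1).
v_1 = A·v_0 = (1, 0).
v_2 = A·v_1 = (4, 1).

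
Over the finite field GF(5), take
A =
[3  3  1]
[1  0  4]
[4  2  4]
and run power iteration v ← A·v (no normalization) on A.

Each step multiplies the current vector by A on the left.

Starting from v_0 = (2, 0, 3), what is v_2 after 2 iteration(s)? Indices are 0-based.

v_0 = (2, 0, 3).
v_1 = A·v_0 = (4, 4, 0).
v_2 = A·v_1 = (4, 4, 4).

v_2 = (4, 4, 4)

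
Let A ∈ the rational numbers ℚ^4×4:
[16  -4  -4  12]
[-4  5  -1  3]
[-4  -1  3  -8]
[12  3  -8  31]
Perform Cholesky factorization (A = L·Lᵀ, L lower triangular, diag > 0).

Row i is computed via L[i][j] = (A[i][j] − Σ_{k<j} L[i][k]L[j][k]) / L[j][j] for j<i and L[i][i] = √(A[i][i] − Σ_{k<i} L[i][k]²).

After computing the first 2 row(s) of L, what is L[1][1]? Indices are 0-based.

Step 1: L[0][0] = √(16) = 4.
  L[1][0] = (-4) / L[0][0] = -1.
Step 2: L[1][1] = √(4) = 2.

L[1][1] = 2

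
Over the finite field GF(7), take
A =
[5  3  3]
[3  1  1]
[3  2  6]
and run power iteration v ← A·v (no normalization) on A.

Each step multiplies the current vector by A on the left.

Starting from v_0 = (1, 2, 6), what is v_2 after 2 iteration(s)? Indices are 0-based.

v_0 = (1, 2, 6).
v_1 = A·v_0 = (1, 4, 1).
v_2 = A·v_1 = (6, 1, 3).

v_2 = (6, 1, 3)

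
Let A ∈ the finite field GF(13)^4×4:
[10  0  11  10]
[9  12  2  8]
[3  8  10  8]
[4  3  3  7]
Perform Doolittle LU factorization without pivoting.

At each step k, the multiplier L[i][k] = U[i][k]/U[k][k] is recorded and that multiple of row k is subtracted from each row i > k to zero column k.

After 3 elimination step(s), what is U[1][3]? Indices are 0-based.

U[1][3] = 12

Step 1: pivot at (0,0) is 10.
  row1 ← row1 − (10)·row0  ⇒  L[1][0]=10, U row1=(0, 12, 9, 12)
  row2 ← row2 − (12)·row0  ⇒  L[2][0]=12, U row2=(0, 8, 8, 5)
  row3 ← row3 − (3)·row0  ⇒  L[3][0]=3, U row3=(0, 3, 9, 3)
Step 2: pivot at (1,1) is 12.
  row2 ← row2 − (5)·row1  ⇒  L[2][1]=5, U row2=(0, 0, 2, 10)
  row3 ← row3 − (10)·row1  ⇒  L[3][1]=10, U row3=(0, 0, 10, 0)
Step 3: pivot at (2,2) is 2.
  row3 ← row3 − (5)·row2  ⇒  L[3][2]=5, U row3=(0, 0, 0, 2)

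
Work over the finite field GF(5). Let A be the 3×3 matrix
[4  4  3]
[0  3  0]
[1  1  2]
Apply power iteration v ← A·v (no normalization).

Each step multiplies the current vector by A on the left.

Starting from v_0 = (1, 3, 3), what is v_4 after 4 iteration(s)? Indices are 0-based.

v_0 = (1, 3, 3).
v_1 = A·v_0 = (0, 4, 0).
v_2 = A·v_1 = (1, 2, 4).
v_3 = A·v_2 = (4, 1, 1).
v_4 = A·v_3 = (3, 3, 2).

v_4 = (3, 3, 2)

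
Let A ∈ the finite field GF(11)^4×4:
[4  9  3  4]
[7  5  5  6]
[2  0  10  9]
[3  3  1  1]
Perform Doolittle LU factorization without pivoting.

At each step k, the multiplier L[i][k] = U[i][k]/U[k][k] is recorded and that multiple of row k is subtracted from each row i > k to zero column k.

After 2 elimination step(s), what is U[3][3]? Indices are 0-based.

k=0: U[0][0]=4
  eliminate (1,0): mult=10, new row 1: (0, 3, 8, 10); set L[1][0]=10
  eliminate (2,0): mult=6, new row 2: (0, 1, 3, 7); set L[2][0]=6
  eliminate (3,0): mult=9, new row 3: (0, 10, 7, 9); set L[3][0]=9
k=1: U[1][1]=3
  eliminate (2,1): mult=4, new row 2: (0, 0, 4, 0); set L[2][1]=4
  eliminate (3,1): mult=7, new row 3: (0, 0, 6, 5); set L[3][1]=7

U[3][3] = 5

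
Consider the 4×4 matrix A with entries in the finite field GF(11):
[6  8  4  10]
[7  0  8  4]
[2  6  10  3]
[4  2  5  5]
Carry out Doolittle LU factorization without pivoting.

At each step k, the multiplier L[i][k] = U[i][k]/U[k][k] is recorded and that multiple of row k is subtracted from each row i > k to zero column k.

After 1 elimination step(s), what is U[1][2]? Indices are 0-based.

U[1][2] = 7

Step 1: pivot at (0,0) is 6.
  row1 ← row1 − (3)·row0  ⇒  L[1][0]=3, U row1=(0, 9, 7, 7)
  row2 ← row2 − (4)·row0  ⇒  L[2][0]=4, U row2=(0, 7, 5, 7)
  row3 ← row3 − (8)·row0  ⇒  L[3][0]=8, U row3=(0, 4, 6, 2)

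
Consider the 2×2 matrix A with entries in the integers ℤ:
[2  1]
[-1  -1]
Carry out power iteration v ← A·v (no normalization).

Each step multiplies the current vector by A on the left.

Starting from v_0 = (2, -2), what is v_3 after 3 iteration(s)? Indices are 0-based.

v_3 = (6, -2)

v_0 = (2, -2).
v_1 = A·v_0 = (2, 0).
v_2 = A·v_1 = (4, -2).
v_3 = A·v_2 = (6, -2).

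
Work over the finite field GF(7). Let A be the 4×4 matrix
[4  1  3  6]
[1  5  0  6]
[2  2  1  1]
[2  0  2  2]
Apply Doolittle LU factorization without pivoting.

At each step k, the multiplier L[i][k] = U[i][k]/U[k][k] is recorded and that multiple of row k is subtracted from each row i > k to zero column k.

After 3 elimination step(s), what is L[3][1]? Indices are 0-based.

L[3][1] = 1

[col 0] pivot 4
  R1 -= 2*R0 → (0, 3, 1, 1)  (L[1][0] := 2)
  R2 -= 4*R0 → (0, 5, 3, 5)  (L[2][0] := 4)
  R3 -= 4*R0 → (0, 3, 4, 6)  (L[3][0] := 4)
[col 1] pivot 3
  R2 -= 4*R1 → (0, 0, 6, 1)  (L[2][1] := 4)
  R3 -= 1*R1 → (0, 0, 3, 5)  (L[3][1] := 1)
[col 2] pivot 6
  R3 -= 4*R2 → (0, 0, 0, 1)  (L[3][2] := 4)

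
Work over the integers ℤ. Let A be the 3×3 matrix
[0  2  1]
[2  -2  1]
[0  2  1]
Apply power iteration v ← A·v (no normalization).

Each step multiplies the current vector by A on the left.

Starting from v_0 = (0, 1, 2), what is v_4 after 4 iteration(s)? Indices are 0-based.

v_0 = (0, 1, 2).
v_1 = A·v_0 = (4, 0, 4).
v_2 = A·v_1 = (4, 12, 4).
v_3 = A·v_2 = (28, -12, 28).
v_4 = A·v_3 = (4, 108, 4).

v_4 = (4, 108, 4)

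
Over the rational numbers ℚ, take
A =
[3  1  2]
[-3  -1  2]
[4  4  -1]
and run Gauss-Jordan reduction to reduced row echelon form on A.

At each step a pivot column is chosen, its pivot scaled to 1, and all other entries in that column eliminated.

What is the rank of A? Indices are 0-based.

[1] R0 /= 3  ⇒  (1, 1/3, 2/3)
     R1 -= -3·R0  ⇒  (0, 0, 4)
     R2 -= 4·R0  ⇒  (0, 8/3, -11/3)
[2] R1 <-> R2
[2] R1 /= 8/3  ⇒  (0, 1, -11/8)
     R0 -= 1/3·R1  ⇒  (1, 0, 9/8)
[3] R2 /= 4  ⇒  (0, 0, 1)
     R0 -= 9/8·R2  ⇒  (1, 0, 0)
     R1 -= -11/8·R2  ⇒  (0, 1, 0)

rank = 3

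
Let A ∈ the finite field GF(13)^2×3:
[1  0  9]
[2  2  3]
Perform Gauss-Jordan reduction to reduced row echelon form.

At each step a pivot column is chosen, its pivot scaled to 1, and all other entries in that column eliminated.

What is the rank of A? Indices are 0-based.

[1] R0 /= 1  ⇒  (1, 0, 9)
     R1 -= 2·R0  ⇒  (0, 2, 11)
[2] R1 /= 2  ⇒  (0, 1, 12)

rank = 2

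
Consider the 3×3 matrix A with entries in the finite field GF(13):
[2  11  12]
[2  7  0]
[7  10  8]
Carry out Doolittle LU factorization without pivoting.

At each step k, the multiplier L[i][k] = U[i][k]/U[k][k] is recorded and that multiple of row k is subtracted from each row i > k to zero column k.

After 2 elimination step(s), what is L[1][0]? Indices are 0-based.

[col 0] pivot 2
  R1 -= 1*R0 → (0, 9, 1)  (L[1][0] := 1)
  R2 -= 10*R0 → (0, 4, 5)  (L[2][0] := 10)
[col 1] pivot 9
  R2 -= 12*R1 → (0, 0, 6)  (L[2][1] := 12)

L[1][0] = 1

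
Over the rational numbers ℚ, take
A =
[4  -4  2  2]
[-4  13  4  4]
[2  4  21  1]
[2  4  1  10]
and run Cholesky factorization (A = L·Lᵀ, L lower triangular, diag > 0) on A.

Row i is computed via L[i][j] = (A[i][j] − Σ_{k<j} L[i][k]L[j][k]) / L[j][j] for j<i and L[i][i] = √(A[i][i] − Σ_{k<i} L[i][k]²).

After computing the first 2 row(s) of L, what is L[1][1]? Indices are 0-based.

L[1][1] = 3

Step 1: L[0][0] = √(4) = 2.
  L[1][0] = (-4) / L[0][0] = -2.
Step 2: L[1][1] = √(9) = 3.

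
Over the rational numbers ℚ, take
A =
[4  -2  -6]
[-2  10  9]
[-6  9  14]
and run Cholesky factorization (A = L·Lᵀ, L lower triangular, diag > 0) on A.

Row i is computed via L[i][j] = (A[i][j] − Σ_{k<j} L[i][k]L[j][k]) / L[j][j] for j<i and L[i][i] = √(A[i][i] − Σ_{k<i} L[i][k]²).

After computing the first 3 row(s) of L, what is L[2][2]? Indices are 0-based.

L[2][2] = 1

Step 1: L[0][0] = √(4) = 2.
  L[1][0] = (-2) / L[0][0] = -1.
Step 2: L[1][1] = √(9) = 3.
  L[2][0] = (-6) / L[0][0] = -3.
  L[2][1] = (6) / L[1][1] = 2.
Step 3: L[2][2] = √(1) = 1.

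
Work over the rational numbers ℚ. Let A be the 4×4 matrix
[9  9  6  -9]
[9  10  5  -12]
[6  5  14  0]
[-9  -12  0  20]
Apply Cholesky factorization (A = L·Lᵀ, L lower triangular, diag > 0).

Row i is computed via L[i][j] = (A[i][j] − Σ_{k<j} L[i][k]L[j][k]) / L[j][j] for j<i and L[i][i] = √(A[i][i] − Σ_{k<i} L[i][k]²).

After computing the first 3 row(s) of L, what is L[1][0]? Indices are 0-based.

Step 1: L[0][0] = √(9) = 3.
  L[1][0] = (9) / L[0][0] = 3.
Step 2: L[1][1] = √(1) = 1.
  L[2][0] = (6) / L[0][0] = 2.
  L[2][1] = (-1) / L[1][1] = -1.
Step 3: L[2][2] = √(9) = 3.

L[1][0] = 3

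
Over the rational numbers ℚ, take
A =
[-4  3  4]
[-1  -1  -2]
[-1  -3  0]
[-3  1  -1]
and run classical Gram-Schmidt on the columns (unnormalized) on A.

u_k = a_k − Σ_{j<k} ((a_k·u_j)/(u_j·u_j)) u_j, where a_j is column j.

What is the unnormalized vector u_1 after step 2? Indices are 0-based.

Step 1: u_0 = a_0 = (-4, -1, -1, -3).
Step 2: u_1 = a_1 − (-11/27)·u_0 = (37/27, -38/27, -92/27, -2/9).

u_1 = (37/27, -38/27, -92/27, -2/9)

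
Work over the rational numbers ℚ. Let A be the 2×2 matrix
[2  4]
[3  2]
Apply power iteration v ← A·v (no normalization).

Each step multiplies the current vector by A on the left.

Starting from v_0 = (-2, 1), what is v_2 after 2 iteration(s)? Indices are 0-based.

v_2 = (-16, -8)

v_0 = (-2, 1).
v_1 = A·v_0 = (0, -4).
v_2 = A·v_1 = (-16, -8).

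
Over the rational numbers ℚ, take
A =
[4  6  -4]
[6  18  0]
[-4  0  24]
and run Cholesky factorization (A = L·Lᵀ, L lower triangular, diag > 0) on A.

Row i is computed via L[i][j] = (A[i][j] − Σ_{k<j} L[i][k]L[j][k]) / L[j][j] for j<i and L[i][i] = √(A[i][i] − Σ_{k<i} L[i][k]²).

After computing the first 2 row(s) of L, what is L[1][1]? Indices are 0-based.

Step 1: L[0][0] = √(4) = 2.
  L[1][0] = (6) / L[0][0] = 3.
Step 2: L[1][1] = √(9) = 3.

L[1][1] = 3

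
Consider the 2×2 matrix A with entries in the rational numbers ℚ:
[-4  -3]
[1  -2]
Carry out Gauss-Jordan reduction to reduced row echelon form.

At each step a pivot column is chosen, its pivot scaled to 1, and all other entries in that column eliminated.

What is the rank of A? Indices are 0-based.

rank = 2

step 1: normalize row 0 (÷-4) = (1, 3/4)
  row 1: subtract 1×row0 = (0, -11/4)
step 2: normalize row 1 (÷-11/4) = (0, 1)
  row 0: subtract 3/4×row1 = (1, 0)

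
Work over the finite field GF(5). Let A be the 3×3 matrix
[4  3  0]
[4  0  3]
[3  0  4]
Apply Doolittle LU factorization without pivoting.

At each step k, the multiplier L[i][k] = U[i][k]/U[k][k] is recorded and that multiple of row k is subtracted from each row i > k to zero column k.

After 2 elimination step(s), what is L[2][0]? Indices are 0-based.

k=0: U[0][0]=4
  eliminate (1,0): mult=1, new row 1: (0, 2, 3); set L[1][0]=1
  eliminate (2,0): mult=2, new row 2: (0, 4, 4); set L[2][0]=2
k=1: U[1][1]=2
  eliminate (2,1): mult=2, new row 2: (0, 0, 3); set L[2][1]=2

L[2][0] = 2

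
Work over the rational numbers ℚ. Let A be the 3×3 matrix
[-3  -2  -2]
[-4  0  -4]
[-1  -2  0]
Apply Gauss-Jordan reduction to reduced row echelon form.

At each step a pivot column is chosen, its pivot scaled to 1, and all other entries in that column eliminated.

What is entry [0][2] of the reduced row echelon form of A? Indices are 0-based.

[1] R0 /= -3  ⇒  (1, 2/3, 2/3)
     R1 -= -4·R0  ⇒  (0, 8/3, -4/3)
     R2 -= -1·R0  ⇒  (0, -4/3, 2/3)
[2] R1 /= 8/3  ⇒  (0, 1, -1/2)
     R0 -= 2/3·R1  ⇒  (1, 0, 1)
     R2 -= -4/3·R1  ⇒  (0, 0, 0)
column 2 empty below row 2

M[0][2] = 1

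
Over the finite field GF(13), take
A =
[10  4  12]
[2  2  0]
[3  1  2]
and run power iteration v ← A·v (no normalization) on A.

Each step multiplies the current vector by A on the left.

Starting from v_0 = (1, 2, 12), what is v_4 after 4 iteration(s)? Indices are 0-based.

v_0 = (1, 2, 12).
v_1 = A·v_0 = (6, 6, 3).
v_2 = A·v_1 = (3, 11, 4).
v_3 = A·v_2 = (5, 2, 2).
v_4 = A·v_3 = (4, 1, 8).

v_4 = (4, 1, 8)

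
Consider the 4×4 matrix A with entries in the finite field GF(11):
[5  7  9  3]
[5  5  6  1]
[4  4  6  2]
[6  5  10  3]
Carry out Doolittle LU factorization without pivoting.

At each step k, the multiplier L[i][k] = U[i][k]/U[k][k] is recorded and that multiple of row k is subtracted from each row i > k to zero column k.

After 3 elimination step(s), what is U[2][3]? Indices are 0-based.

U[2][3] = 10

[col 0] pivot 5
  R1 -= 1*R0 → (0, 9, 8, 9)  (L[1][0] := 1)
  R2 -= 3*R0 → (0, 5, 1, 4)  (L[2][0] := 3)
  R3 -= 10*R0 → (0, 1, 8, 6)  (L[3][0] := 10)
[col 1] pivot 9
  R2 -= 3*R1 → (0, 0, 10, 10)  (L[2][1] := 3)
  R3 -= 5*R1 → (0, 0, 1, 5)  (L[3][1] := 5)
[col 2] pivot 10
  R3 -= 10*R2 → (0, 0, 0, 4)  (L[3][2] := 10)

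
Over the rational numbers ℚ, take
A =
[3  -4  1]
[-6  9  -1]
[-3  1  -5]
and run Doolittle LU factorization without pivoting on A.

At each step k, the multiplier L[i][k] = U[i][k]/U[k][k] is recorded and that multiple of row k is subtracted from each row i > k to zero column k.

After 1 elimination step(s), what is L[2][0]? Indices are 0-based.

L[2][0] = -1

k=0: U[0][0]=3
  eliminate (1,0): mult=-2, new row 1: (0, 1, 1); set L[1][0]=-2
  eliminate (2,0): mult=-1, new row 2: (0, -3, -4); set L[2][0]=-1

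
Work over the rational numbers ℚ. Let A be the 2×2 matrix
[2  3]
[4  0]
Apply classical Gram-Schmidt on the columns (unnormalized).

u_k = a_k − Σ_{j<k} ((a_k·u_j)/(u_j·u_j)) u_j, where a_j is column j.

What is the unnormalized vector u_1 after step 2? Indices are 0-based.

u_1 = (12/5, -6/5)

Step 1: u_0 = a_0 = (2, 4).
Step 2: u_1 = a_1 − (3/10)·u_0 = (12/5, -6/5).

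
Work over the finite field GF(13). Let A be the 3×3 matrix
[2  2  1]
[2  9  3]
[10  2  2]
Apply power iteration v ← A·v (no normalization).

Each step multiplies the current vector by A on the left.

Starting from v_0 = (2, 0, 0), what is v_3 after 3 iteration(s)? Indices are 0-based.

v_3 = (4, 11, 3)

v_0 = (2, 0, 0).
v_1 = A·v_0 = (4, 4, 7).
v_2 = A·v_1 = (10, 0, 10).
v_3 = A·v_2 = (4, 11, 3).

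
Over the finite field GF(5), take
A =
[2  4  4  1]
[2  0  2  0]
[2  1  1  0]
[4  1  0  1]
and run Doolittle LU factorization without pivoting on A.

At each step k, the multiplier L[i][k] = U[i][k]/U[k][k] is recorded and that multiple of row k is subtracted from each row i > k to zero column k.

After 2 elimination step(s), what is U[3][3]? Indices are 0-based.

k=0: U[0][0]=2
  eliminate (1,0): mult=1, new row 1: (0, 1, 3, 4); set L[1][0]=1
  eliminate (2,0): mult=1, new row 2: (0, 2, 2, 4); set L[2][0]=1
  eliminate (3,0): mult=2, new row 3: (0, 3, 2, 4); set L[3][0]=2
k=1: U[1][1]=1
  eliminate (2,1): mult=2, new row 2: (0, 0, 1, 1); set L[2][1]=2
  eliminate (3,1): mult=3, new row 3: (0, 0, 3, 2); set L[3][1]=3

U[3][3] = 2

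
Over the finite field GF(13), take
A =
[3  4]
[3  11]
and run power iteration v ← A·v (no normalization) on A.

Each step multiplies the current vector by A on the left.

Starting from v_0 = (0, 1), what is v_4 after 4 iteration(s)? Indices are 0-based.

v_4 = (5, 8)

v_0 = (0, 1).
v_1 = A·v_0 = (4, 11).
v_2 = A·v_1 = (4, 3).
v_3 = A·v_2 = (11, 6).
v_4 = A·v_3 = (5, 8).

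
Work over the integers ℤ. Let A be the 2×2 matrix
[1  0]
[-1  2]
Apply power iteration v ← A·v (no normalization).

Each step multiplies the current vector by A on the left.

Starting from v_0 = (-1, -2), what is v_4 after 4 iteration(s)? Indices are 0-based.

v_0 = (-1, -2).
v_1 = A·v_0 = (-1, -3).
v_2 = A·v_1 = (-1, -5).
v_3 = A·v_2 = (-1, -9).
v_4 = A·v_3 = (-1, -17).

v_4 = (-1, -17)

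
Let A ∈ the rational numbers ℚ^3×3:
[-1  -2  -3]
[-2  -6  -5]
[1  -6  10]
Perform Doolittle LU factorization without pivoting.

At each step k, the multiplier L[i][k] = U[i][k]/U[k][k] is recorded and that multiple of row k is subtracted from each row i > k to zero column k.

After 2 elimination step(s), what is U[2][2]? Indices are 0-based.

[col 0] pivot -1
  R1 -= 2*R0 → (0, -2, 1)  (L[1][0] := 2)
  R2 -= -1*R0 → (0, -8, 7)  (L[2][0] := -1)
[col 1] pivot -2
  R2 -= 4*R1 → (0, 0, 3)  (L[2][1] := 4)

U[2][2] = 3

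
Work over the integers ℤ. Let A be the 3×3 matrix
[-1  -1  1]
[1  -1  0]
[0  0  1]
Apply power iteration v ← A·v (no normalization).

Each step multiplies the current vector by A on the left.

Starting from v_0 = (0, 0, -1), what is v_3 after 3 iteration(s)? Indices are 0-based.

v_3 = (0, 1, -1)

v_0 = (0, 0, -1).
v_1 = A·v_0 = (-1, 0, -1).
v_2 = A·v_1 = (0, -1, -1).
v_3 = A·v_2 = (0, 1, -1).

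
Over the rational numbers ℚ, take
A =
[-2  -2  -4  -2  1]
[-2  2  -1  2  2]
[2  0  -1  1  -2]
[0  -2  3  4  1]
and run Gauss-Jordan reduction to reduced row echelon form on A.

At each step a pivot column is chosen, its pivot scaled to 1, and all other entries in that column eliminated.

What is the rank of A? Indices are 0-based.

rank = 4

[1] R0 /= -2  ⇒  (1, 1, 2, 1, -1/2)
     R1 -= -2·R0  ⇒  (0, 4, 3, 4, 1)
     R2 -= 2·R0  ⇒  (0, -2, -5, -1, -1)
[2] R1 /= 4  ⇒  (0, 1, 3/4, 1, 1/4)
     R0 -= 1·R1  ⇒  (1, 0, 5/4, 0, -3/4)
     R2 -= -2·R1  ⇒  (0, 0, -7/2, 1, -1/2)
     R3 -= -2·R1  ⇒  (0, 0, 9/2, 6, 3/2)
[3] R2 /= -7/2  ⇒  (0, 0, 1, -2/7, 1/7)
     R0 -= 5/4·R2  ⇒  (1, 0, 0, 5/14, -13/14)
     R1 -= 3/4·R2  ⇒  (0, 1, 0, 17/14, 1/7)
     R3 -= 9/2·R2  ⇒  (0, 0, 0, 51/7, 6/7)
[4] R3 /= 51/7  ⇒  (0, 0, 0, 1, 2/17)
     R0 -= 5/14·R3  ⇒  (1, 0, 0, 0, -33/34)
     R1 -= 17/14·R3  ⇒  (0, 1, 0, 0, 0)
     R2 -= -2/7·R3  ⇒  (0, 0, 1, 0, 3/17)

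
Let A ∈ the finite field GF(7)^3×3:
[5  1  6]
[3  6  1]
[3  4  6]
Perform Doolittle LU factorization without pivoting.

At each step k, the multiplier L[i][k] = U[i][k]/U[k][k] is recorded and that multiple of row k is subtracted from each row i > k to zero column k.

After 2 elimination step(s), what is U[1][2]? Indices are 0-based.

U[1][2] = 3

[col 0] pivot 5
  R1 -= 2*R0 → (0, 4, 3)  (L[1][0] := 2)
  R2 -= 2*R0 → (0, 2, 1)  (L[2][0] := 2)
[col 1] pivot 4
  R2 -= 4*R1 → (0, 0, 3)  (L[2][1] := 4)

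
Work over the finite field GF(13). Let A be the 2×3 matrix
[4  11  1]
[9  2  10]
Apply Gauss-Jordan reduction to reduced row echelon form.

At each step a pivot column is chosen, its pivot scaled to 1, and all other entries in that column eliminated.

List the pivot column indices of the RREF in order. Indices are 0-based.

step 1: normalize row 0 (÷4) = (1, 6, 10)
  row 1: subtract 9×row0 = (0, 0, 11)
skip col 1 (zero from row 1)
step 2: normalize row 1 (÷11) = (0, 0, 1)
  row 0: subtract 10×row1 = (1, 6, 0)

pivot columns: 0, 2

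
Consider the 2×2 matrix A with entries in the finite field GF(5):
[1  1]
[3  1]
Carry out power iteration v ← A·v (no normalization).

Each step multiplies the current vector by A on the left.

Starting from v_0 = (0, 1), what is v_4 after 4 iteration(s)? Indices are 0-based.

v_4 = (1, 3)

v_0 = (0, 1).
v_1 = A·v_0 = (1, 1).
v_2 = A·v_1 = (2, 4).
v_3 = A·v_2 = (1, 0).
v_4 = A·v_3 = (1, 3).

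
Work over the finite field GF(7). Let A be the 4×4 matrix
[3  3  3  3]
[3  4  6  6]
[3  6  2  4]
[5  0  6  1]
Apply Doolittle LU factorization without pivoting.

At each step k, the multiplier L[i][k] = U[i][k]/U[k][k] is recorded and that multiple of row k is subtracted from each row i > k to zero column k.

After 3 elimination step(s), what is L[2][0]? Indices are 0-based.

L[2][0] = 1

[col 0] pivot 3
  R1 -= 1*R0 → (0, 1, 3, 3)  (L[1][0] := 1)
  R2 -= 1*R0 → (0, 3, 6, 1)  (L[2][0] := 1)
  R3 -= 4*R0 → (0, 2, 1, 3)  (L[3][0] := 4)
[col 1] pivot 1
  R2 -= 3*R1 → (0, 0, 4, 6)  (L[2][1] := 3)
  R3 -= 2*R1 → (0, 0, 2, 4)  (L[3][1] := 2)
[col 2] pivot 4
  R3 -= 4*R2 → (0, 0, 0, 1)  (L[3][2] := 4)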